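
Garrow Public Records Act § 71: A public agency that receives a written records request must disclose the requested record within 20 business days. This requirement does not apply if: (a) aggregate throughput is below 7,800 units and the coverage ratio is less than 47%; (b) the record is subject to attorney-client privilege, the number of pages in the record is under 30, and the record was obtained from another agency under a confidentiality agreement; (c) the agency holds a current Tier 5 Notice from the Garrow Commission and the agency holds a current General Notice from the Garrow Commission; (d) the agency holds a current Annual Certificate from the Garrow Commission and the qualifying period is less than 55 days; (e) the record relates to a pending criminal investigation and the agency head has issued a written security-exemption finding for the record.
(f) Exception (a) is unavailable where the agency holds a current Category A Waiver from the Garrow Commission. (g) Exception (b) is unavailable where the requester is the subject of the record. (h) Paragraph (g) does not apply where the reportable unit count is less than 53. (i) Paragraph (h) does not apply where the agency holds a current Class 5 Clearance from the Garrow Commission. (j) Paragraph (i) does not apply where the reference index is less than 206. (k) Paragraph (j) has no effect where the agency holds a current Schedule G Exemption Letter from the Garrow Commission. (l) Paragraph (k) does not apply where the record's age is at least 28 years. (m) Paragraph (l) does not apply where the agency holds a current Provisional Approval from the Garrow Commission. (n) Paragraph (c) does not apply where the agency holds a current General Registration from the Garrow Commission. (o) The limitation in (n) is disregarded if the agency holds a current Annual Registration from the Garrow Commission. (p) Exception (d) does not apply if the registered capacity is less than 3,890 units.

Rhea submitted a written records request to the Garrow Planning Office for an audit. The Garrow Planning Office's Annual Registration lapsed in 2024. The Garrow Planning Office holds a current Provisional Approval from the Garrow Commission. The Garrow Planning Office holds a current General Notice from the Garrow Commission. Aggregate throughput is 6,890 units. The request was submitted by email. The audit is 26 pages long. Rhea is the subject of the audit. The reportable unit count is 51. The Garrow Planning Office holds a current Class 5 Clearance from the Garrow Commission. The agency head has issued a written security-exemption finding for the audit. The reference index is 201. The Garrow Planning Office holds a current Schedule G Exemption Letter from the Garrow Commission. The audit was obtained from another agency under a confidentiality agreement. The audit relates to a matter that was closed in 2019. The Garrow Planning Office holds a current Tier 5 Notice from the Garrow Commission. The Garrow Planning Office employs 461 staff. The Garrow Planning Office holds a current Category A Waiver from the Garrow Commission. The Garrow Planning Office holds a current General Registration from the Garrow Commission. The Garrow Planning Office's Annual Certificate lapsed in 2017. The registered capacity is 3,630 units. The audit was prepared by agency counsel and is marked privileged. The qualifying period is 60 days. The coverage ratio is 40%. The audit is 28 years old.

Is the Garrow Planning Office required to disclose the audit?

Yes — the Garrow Planning Office must disclose the audit.

Exception (a) is satisfied on its face — aggregate throughput is 6,890 units, below the 7,800 units limit; the coverage ratio is 40%, less than the 47% limit. But: (f) operates against (a): a current Category A Waiver is held. (a) is therefore removed.
Exception (b) is satisfied on its face — the audit is privileged; the number of pages in the record is 26, under the 30 limit; the audit was obtained under a confidentiality agreement. However, paragraphs (g)–(m) must be considered: (g) operates against (b): Rhea is the subject of the audit. (h) would limit (g) — the reportable unit count is 51, less than the 53 limit — but (i) sets (h) aside: (i) is triggered — a current Class 5 Clearance is held. (j) is engaged (the reference index is 201, less than the 206 limit), but is itself disapplied by (k): (k) operates against (j): a current Schedule G Exemption Letter is held. (l) would limit (k) — the record's age is 28 years, meeting the 28 years threshold — but (m) sets (l) aside: (m) operates against (l): a current Provisional Approval is held. Exception (b) does not apply.
Exception (c)'s conditions are all satisfied: a current Tier 5 Notice is held; a current General Notice is held. Turning to paragraphs (n)–(o): (n) is engaged — a current General Registration is held. (o) is inapplicable (there is no Annual Registration in force), so (n) stands. Exception (c) does not apply.
Exception (d) fails — no current Annual Certificate is held.
Exception (e) fails — the audit relates to a closed matter.
No exception is made out. the Garrow Planning Office falls within the general rule.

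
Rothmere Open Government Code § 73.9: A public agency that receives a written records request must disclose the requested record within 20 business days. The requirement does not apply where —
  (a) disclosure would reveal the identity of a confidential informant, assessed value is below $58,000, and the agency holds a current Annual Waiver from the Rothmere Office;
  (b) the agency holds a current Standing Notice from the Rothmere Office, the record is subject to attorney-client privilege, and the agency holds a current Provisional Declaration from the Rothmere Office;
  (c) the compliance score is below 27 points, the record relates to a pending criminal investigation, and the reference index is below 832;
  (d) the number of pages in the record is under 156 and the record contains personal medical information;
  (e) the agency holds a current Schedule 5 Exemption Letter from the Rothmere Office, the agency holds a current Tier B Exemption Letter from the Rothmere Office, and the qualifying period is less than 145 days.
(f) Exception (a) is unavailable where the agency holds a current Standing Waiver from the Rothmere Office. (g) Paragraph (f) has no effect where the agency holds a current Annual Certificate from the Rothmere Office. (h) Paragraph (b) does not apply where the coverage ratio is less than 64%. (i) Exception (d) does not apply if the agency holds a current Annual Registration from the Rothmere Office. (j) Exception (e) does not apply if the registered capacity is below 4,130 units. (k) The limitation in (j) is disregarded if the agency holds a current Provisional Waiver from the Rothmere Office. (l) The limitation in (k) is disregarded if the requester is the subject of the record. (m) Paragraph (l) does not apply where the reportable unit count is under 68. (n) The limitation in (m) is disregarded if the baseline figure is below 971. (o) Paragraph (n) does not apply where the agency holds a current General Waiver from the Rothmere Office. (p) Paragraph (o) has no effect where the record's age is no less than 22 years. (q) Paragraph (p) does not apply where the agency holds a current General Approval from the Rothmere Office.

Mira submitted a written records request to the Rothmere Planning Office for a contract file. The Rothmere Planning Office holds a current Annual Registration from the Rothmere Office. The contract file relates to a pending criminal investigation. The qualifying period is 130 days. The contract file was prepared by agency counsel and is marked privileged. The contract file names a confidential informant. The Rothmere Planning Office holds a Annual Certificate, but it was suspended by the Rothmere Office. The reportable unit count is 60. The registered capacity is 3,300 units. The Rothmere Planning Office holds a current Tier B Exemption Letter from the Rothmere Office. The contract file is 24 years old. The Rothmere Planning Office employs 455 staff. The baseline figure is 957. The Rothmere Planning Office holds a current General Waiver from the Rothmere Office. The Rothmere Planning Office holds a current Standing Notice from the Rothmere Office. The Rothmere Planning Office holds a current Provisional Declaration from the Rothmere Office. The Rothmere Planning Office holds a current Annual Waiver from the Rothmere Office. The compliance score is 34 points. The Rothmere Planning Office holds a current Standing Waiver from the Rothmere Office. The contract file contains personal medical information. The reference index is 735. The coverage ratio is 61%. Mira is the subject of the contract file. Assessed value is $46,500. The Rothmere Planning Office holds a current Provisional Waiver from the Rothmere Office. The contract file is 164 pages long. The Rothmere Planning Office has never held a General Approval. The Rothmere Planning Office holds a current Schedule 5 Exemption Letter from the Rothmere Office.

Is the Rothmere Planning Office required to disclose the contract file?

Yes — the Rothmere Planning Office must disclose the contract file.

Exception (a): the contract file names a confidential informant; assessed value is $46,500, below the $58,000 limit; a current Annual Waiver is held — every condition holds. But applying paragraphs (f)–(g): (f) operates against (a): a current Standing Waiver is held. (g), which would lift (f), is not triggered — no current Annual Certificate is held. So (a) is unavailable.
Exception (b): a current Standing Notice is held; the contract file is privileged; a current Provisional Declaration is held — every condition holds. But: (h) operates against (b): the coverage ratio is 61%, less than the 64% limit. Exception (b) does not apply.
Exception (c) fails — the compliance score is 34 points, not below 27 points.
Exception (d) fails — the number of pages in the record is 164, not under 156.
Exception (e): a current Schedule 5 Exemption Letter is held; a current Tier B Exemption Letter is held; the qualifying period is 130 days, less than the 145 days limit — every condition holds. But: (j) operates against (e): the registered capacity is 3,300 units, below the 4,130 units limit. (k) is triggered (a current Provisional Waiver is held), but is set aside by (l): (l) operates against (k): Mira is the subject of the contract file. (m) is engaged (the reportable unit count is 60, under the 68 limit), but is itself disapplied by (n): (n) is engaged — the baseline figure is 957, below the 971 limit. (o) is triggered (a current General Waiver is held), but is displaced by (p): (p) is triggered — the record's age is 24 years, meeting the 22 years threshold. (q), which would lift (p), is not engaged — there is no General Approval in force. So (e) is unavailable.
No exception displaces § 73.9.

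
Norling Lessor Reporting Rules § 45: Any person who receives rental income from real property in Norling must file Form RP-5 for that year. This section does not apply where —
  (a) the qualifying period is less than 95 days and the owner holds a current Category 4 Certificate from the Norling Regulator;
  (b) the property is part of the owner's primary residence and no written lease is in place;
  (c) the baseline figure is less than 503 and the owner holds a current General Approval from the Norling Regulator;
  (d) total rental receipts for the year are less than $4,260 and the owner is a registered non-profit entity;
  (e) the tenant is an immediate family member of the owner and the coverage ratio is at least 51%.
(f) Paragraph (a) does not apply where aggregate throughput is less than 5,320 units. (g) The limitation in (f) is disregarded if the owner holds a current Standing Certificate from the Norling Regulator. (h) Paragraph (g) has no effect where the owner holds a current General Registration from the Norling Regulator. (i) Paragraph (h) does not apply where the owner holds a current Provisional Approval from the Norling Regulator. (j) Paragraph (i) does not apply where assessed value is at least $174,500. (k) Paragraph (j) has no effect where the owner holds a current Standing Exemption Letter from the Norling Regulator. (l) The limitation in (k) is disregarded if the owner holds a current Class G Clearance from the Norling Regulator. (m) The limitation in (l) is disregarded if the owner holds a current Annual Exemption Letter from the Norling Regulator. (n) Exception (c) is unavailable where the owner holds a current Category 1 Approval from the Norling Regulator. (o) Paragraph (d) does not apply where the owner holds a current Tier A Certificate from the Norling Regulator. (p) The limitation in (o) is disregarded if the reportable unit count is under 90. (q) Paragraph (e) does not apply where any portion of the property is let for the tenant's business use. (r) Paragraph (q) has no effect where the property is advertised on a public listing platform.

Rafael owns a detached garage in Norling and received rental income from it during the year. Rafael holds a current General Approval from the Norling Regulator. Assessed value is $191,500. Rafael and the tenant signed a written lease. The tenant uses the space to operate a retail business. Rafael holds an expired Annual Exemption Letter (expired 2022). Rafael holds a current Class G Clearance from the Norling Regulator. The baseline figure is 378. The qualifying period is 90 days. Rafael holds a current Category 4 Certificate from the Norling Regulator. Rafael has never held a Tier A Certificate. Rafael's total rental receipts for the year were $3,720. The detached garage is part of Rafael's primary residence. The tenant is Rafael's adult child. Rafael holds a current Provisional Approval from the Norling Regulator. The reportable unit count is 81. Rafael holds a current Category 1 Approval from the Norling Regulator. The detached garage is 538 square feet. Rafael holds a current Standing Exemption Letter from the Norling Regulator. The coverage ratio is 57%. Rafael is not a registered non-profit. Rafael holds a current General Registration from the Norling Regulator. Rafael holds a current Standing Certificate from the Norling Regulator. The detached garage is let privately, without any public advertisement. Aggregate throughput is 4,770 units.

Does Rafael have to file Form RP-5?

Exception (a): the qualifying period is 90 days, less than the 95 days limit; a current Category 4 Certificate is held — every condition holds. Turning to paragraphs (f)–(m): (f) is triggered — aggregate throughput is 4,770 units, less than the 5,320 units limit. (g) would limit (f) — a current Standing Certificate is held — but (h) sets (g) aside: (h) operates against (g): a current General Registration is held. (i) would limit (h) — a current Provisional Approval is held — but (j) sets (i) aside: (j) operates against (i): assessed value is $191,500, meeting the $174,500 threshold. (k) operates (a current Standing Exemption Letter is held), but is itself disapplied by (l): (l) is engaged — a current Class G Clearance is held. (m) is not engaged (there is no Annual Exemption Letter in force), so (l) stands. Exception (a) does not apply.
Exception (b) fails — a written lease is in place.
All of (c)'s requirements are met (the baseline figure is 378, less than the 503 limit; a current General Approval is held). Turning to paragraph (n): (n) applies — a current Category 1 Approval is held. Exception (c) does not apply.
Exception (d) fails — Rafael is not a registered non-profit.
Exception (e): the tenant is an immediate family member; the coverage ratio is 57%, meeting the 51% threshold — every condition holds. But: (q) operates against (e): the space is let for business use. (r), which would lift (q), is not triggered — the property is let privately without advertisement. Exception (e) does not apply.
None of the exceptions is available; § 45 applies in full.

Yes — Rafael must file Form RP-5.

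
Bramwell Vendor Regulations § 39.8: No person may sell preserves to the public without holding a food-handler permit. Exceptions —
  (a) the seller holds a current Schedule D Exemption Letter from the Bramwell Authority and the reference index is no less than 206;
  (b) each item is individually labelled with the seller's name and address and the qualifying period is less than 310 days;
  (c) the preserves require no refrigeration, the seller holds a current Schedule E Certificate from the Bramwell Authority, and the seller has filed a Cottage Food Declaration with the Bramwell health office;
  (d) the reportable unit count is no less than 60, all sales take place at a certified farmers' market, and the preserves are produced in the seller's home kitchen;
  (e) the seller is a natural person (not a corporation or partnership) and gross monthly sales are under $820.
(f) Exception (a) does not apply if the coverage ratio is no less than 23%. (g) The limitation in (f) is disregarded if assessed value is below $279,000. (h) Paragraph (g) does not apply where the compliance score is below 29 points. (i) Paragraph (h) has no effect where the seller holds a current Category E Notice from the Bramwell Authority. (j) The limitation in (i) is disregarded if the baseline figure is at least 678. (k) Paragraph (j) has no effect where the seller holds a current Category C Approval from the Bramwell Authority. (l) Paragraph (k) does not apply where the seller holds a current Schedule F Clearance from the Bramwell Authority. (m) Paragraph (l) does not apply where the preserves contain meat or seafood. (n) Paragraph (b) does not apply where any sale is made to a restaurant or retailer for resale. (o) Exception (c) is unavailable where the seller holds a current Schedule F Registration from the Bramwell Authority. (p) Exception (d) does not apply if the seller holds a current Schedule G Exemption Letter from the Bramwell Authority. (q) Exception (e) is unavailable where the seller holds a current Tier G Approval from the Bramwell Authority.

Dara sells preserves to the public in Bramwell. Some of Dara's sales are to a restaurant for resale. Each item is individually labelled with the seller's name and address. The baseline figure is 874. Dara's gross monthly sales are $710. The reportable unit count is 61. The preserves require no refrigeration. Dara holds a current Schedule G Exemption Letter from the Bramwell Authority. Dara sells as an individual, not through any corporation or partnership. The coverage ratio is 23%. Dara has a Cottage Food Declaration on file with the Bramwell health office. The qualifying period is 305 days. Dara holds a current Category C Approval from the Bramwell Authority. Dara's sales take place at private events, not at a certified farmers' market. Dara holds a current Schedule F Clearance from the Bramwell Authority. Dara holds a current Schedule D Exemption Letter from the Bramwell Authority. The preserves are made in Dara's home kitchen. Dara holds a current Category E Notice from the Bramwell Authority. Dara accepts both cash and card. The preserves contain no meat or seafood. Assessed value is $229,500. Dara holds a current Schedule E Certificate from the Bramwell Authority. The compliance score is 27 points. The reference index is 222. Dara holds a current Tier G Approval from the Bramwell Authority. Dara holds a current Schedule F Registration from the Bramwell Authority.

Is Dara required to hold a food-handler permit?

Yes — Dara must hold a food-handler permit.

Exception (a) is satisfied on its face — a current Schedule D Exemption Letter is held; the reference index is 222, meeting the 206 threshold. Turning to paragraphs (f)–(m): (f) is triggered — the coverage ratio is 23%, meeting the 23% threshold. (g) would limit (f) — assessed value is $229,500, below the $279,000 limit — but (h) sets (g) aside: (h) operates against (g): the compliance score is 27 points, below the 29 points limit. (i) would limit (h) — a current Category E Notice is held — but (j) sets (i) aside: (j) operates — the baseline figure is 874, meeting the 678 threshold. (k) would limit (j) — a current Category C Approval is held — but (l) sets (k) aside: (l) is engaged — a current Schedule F Clearance is held. (m), which would lift (l), is inapplicable — the preserves contain no meat or seafood. Exception (a) does not apply.
Exception (b)'s conditions are all satisfied: items are individually labelled; the qualifying period is 305 days, less than the 310 days limit. However, paragraph (n) must be considered: (n) operates against (b): some sales are to a restaurant for resale. Exception (b) does not apply.
Exception (c): the preserves are shelf-stable; a current Schedule E Certificate is held; a Cottage Food Declaration is on file — every condition holds. Turning to paragraph (o): (o) is engaged — a current Schedule F Registration is held. (c) is therefore removed.
Exception (d) fails — sales are at private events, not a certified farmers' market.
Exception (e): the seller is a natural person; gross monthly sales are $710, under the $820 limit — every condition holds. Turning to paragraph (q): (q) operates against (e): a current Tier G Approval is held. (e) is therefore removed.
No exception displaces § 39.8.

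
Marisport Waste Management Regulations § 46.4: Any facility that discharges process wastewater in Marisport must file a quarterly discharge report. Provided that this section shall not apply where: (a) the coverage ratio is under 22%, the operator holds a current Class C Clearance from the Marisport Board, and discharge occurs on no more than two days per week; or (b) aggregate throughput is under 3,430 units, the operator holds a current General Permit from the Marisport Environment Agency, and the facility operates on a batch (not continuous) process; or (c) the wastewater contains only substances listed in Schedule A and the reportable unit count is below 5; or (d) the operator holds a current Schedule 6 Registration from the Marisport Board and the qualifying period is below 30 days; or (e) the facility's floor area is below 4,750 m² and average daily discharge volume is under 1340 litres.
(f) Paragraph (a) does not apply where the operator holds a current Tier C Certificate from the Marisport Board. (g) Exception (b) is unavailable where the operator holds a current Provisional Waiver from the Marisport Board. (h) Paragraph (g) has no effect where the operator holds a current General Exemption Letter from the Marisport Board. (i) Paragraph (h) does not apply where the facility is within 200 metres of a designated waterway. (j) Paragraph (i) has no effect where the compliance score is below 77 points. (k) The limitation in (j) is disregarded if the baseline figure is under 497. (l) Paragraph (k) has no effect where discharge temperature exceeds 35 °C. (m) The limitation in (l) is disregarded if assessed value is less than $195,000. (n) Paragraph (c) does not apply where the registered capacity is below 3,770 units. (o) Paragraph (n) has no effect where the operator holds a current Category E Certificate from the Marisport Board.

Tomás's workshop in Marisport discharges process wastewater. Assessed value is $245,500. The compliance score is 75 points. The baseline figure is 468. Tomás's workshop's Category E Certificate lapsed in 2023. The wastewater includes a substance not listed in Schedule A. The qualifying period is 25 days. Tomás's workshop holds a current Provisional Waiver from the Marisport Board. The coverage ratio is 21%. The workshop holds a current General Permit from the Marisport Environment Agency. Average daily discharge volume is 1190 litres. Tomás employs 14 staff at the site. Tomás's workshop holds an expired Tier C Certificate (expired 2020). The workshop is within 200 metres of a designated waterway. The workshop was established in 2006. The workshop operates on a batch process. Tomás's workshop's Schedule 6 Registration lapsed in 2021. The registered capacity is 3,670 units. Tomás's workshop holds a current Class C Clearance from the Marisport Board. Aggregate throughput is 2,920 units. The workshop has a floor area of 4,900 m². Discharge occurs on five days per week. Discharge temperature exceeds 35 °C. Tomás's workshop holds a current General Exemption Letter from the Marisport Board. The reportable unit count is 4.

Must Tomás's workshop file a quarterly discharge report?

No — exception (b) applies; Tomás's workshop is not required to file a quarterly discharge report.

Exception (a) does not apply: discharge occurs on five days per week.
All of (b)'s requirements are met (aggregate throughput is 2,920 units, under the 3,430 units limit; a current General Permit is held; the facility operates on a batch process). Under paragraphs (g)–(m): (g) is triggered (a current Provisional Waiver is held), but is overridden by (h): (h) is engaged — a current General Exemption Letter is held. (i) is engaged (the workshop is within 200 m of a designated waterway), but is displaced by (j): (j) is triggered — the compliance score is 75 points, below the 77 points limit. (k) applies (the baseline figure is 468, under the 497 limit), but is overridden by (l): (l) operates against (k): discharge temperature exceeds 35 °C. (m), which would lift (l), does not operate here — assessed value is $245,500, not less than $195,000. Exception (b) stands.
Exception (c) does not apply: the wastewater includes a non-Schedule-A substance.
Exception (d) fails — no current Schedule 6 Registration is held.
Exception (e) does not apply: the facility's floor area is 4,900 m², not below 4,750 m².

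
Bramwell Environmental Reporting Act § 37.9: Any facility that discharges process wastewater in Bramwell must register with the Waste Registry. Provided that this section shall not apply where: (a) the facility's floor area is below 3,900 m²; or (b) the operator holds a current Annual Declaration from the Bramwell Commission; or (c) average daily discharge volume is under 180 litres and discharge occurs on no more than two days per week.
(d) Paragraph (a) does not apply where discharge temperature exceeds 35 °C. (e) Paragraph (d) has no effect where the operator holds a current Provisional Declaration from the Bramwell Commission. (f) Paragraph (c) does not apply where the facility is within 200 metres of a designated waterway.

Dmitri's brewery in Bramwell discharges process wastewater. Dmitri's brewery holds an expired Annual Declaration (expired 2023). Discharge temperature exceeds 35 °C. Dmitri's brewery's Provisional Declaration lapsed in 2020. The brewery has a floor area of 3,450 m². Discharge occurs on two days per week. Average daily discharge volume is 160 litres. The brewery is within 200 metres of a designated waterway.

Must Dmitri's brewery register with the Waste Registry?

Yes — Dmitri's brewery must register with the Waste Registry.

All of (a)'s requirements are met (the facility's floor area is 3,450 m², below the 3,900 m² limit). But: (d) applies — discharge temperature exceeds 35 °C. (e) does not operate here (the Provisional Declaration is not current), so (d) stands. Exception (a) does not apply.
Exception (b) fails — there is no Annual Declaration in force.
Exception (c) is satisfied on its face — average daily discharge volume is 160 litres, under the 180 litres limit; discharge occurs on no more than two days per week. However, paragraph (f) must be considered: (f) operates against (c): the brewery is within 200 m of a designated waterway. Exception (c) does not apply.
No exception is made out. Dmitri's brewery falls within the general rule.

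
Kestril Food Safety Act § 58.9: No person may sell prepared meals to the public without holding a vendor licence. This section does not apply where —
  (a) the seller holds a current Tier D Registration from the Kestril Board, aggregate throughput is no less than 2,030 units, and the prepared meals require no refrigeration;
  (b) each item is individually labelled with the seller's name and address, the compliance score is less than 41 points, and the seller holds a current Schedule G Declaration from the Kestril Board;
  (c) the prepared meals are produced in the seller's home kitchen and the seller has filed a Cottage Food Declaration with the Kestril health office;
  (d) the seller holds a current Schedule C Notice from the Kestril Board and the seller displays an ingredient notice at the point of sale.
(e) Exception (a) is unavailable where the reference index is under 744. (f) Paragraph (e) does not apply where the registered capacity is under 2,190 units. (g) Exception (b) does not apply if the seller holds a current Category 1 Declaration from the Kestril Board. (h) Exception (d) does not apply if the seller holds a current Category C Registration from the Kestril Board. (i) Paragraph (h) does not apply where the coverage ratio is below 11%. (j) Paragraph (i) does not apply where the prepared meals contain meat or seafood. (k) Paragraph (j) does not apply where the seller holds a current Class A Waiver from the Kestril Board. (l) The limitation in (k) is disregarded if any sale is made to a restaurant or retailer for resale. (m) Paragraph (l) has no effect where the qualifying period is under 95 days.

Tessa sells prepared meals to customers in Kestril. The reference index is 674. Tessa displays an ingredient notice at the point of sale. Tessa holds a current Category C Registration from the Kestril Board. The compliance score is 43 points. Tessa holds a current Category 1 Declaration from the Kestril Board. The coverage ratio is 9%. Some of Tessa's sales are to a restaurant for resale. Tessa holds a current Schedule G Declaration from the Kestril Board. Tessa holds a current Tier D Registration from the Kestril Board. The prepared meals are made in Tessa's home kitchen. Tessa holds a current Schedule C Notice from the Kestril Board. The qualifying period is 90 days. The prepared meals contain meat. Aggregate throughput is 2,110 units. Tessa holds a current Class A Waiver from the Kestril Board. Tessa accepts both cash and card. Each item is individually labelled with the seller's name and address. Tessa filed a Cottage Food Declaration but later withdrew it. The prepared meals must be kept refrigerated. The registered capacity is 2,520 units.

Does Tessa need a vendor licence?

Exception (a) fails — the prepared meals require refrigeration.
Exception (b) fails — the compliance score is 43 points, not less than 41 points.
Exception (c) does not apply: the Cottage Food Declaration was withdrawn.
Exception (d) is satisfied on its face — a current Schedule C Notice is held; an ingredient notice is displayed. As to paragraphs (h)–(m): (h) would limit (d) — a current Category C Registration is held — but (i) sets (h) aside: (i) operates against (h): the coverage ratio is 9%, below the 11% limit. (j) is engaged (the prepared meals contain meat), but yields to (k): (k) is triggered — a current Class A Waiver is held. (l) would limit (k) — some sales are to a restaurant for resale — but (m) sets (l) aside: (m) is triggered — the qualifying period is 90 days, under the 95 days limit. So (d) applies.

No — exception (d) applies; Tessa is not required to hold a vendor licence.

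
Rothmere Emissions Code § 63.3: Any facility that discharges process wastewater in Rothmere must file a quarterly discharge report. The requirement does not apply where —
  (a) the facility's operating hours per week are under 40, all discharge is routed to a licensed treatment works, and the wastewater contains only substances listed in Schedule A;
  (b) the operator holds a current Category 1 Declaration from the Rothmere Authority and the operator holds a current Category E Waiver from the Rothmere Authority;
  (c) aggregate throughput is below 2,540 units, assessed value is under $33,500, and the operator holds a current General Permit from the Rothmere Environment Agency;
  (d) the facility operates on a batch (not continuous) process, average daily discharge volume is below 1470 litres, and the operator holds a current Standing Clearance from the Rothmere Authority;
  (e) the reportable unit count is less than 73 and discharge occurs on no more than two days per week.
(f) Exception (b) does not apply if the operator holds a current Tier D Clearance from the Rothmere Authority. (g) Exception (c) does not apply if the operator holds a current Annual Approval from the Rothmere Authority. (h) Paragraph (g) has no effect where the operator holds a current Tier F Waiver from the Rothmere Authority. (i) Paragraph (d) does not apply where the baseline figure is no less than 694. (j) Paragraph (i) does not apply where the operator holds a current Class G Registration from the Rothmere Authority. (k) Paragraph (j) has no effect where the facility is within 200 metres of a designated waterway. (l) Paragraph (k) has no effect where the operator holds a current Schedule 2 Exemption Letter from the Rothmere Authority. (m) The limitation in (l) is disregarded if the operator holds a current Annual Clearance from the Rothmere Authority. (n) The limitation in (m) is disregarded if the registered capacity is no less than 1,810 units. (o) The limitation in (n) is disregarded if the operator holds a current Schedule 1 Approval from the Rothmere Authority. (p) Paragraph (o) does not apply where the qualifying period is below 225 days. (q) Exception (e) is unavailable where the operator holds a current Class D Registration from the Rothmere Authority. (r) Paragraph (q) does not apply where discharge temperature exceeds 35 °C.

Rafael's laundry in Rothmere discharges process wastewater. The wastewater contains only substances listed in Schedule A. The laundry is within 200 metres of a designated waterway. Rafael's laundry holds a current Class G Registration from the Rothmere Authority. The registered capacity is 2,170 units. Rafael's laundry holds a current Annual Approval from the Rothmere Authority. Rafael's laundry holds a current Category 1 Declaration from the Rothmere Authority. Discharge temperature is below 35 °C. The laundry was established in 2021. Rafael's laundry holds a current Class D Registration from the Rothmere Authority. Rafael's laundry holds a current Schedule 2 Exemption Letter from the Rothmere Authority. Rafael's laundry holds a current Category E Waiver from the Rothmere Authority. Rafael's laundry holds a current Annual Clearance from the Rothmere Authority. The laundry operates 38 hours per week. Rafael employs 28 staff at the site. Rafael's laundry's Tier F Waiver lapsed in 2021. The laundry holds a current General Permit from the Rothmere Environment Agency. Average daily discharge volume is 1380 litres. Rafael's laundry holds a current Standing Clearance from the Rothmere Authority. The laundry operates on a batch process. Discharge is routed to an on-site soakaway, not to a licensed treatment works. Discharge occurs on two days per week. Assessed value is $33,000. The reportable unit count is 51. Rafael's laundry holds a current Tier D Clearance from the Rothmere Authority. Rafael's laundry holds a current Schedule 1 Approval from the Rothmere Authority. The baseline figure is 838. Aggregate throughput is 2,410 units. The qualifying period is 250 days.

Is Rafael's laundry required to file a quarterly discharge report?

Exception (a) fails — discharge is not routed to a licensed treatment works.
Exception (b)'s conditions are all satisfied: a current Category 1 Declaration is held; a current Category E Waiver is held. However, paragraph (f) must be considered: (f) is triggered — a current Tier D Clearance is held. (b) is therefore removed.
All of (c)'s requirements are met (aggregate throughput is 2,410 units, below the 2,540 units limit; assessed value is $33,000, under the $33,500 limit; a current General Permit is held). But applying paragraphs (g)–(h): (g) operates against (c): a current Annual Approval is held. (h) is not engaged (there is no Tier F Waiver in force), so (g) stands. So (c) is unavailable.
Exception (d)'s conditions are all satisfied: the facility operates on a batch process; average daily discharge volume is 1380 litres, below the 1470 litres limit; a current Standing Clearance is held. But: (i) operates against (d): the baseline figure is 838, meeting the 694 threshold. (j) applies (a current Class G Registration is held), but is displaced by (k): (k) operates — the laundry is within 200 m of a designated waterway. (l) applies (a current Schedule 2 Exemption Letter is held), but yields to (m): (m) is engaged — a current Annual Clearance is held. (n) is triggered (the registered capacity is 2,170 units, meeting the 1,810 units threshold), but is set aside by (o): (o) operates against (n): a current Schedule 1 Approval is held. (p) is inapplicable (the qualifying period is 250 days, not below 225 days), so (o) stands. So (d) is unavailable.
Exception (e): the reportable unit count is 51, less than the 73 limit; discharge occurs on no more than two days per week — every condition holds. Turning to paragraphs (q)–(r): (q) is triggered — a current Class D Registration is held. (r) is inapplicable (discharge temperature is below 35 °C), so (q) stands. (e) is therefore removed.
No exception is made out. Rafael's laundry falls within the general rule.

Yes — Rafael's laundry must file a quarterly discharge report.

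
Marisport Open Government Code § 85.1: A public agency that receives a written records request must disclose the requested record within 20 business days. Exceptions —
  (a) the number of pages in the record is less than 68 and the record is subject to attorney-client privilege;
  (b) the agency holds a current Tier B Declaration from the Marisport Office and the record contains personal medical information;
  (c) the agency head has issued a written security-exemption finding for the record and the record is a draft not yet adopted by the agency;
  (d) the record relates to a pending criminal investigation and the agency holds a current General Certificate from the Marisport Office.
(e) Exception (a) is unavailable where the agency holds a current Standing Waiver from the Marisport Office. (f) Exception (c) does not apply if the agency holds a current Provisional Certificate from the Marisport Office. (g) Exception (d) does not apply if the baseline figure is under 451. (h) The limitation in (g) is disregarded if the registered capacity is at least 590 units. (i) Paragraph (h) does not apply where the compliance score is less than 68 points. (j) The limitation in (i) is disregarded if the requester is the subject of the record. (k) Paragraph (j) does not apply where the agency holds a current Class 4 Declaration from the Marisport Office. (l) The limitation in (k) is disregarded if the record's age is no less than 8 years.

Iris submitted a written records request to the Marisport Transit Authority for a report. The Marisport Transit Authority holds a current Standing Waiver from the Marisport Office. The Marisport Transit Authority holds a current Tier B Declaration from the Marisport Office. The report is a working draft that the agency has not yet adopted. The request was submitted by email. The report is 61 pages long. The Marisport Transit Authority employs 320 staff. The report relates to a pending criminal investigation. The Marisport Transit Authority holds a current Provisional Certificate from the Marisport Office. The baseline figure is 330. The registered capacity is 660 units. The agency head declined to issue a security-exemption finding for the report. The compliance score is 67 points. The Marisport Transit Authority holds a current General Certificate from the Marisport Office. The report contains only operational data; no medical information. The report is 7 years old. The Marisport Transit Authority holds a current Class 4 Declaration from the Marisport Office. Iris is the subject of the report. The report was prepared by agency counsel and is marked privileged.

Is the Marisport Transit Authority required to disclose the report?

Yes — the Marisport Transit Authority must disclose the report.

All of (a)'s requirements are met (the number of pages in the record is 61, less than the 68 limit; the report is privileged). Turning to paragraph (e): (e) operates against (a): a current Standing Waiver is held. Exception (a) does not apply.
Exception (b) requires that the record contains personal medical information; but the report contains only operational data, so (b) is unavailable.
Exception (c) does not apply: the agency head declined to issue a security-exemption finding.
Exception (d)'s conditions are all satisfied: the report relates to a pending investigation; a current General Certificate is held. However, paragraphs (g)–(l) must be considered: (g) operates against (d): the baseline figure is 330, under the 451 limit. (h) is triggered (the registered capacity is 660 units, meeting the 590 units threshold), but is set aside by (i): (i) is engaged — the compliance score is 67 points, less than the 68 points limit. (j) would limit (i) — Iris is the subject of the report — but (k) sets (j) aside: (k) applies — a current Class 4 Declaration is held. (l) is inapplicable (the record's age is 7 years, short of 8 years), so (k) stands. So (d) is unavailable.
No exception applies. The general rule governs.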